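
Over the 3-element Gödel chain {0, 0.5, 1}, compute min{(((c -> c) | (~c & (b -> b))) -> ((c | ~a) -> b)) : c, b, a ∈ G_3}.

0.00

The minimum is attained at c = 0, b = 0, a = 0:
  (c -> c): 0 ≤ 0, so result = 1
  ~c: Gödel ¬ of 0 = 1 (operand is 0)
  (b -> b): 0 ≤ 0, so result = 1
  (~c & (b -> b)) = min(1, 1) = 1
  ((c -> c) | (~c & (b -> b))) = max(1, 1) = 1
  ~a: Gödel ¬ of 0 = 1 (operand is 0)
  (c | ~a) = max(0, 1) = 1
  ((c | ~a) -> b): 1 > 0, so result = 0
  (((c -> c) | (~c & (b -> b))) -> ((c | ~a) -> b)): 1 > 0, so result = 0
Checking all 27 assignments confirms none give a value below 0.00.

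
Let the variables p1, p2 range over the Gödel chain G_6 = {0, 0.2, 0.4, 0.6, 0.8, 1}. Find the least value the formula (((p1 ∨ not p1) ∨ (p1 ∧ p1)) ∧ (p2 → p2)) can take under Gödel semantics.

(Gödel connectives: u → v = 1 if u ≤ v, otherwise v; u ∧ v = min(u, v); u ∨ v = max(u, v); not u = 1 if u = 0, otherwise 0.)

0.20

The minimum is attained at p1 = 0.2, p2 = 0:
  not p1: Gödel ¬ of 0.2 = 0 (operand ≠ 0)
  (p1 ∨ not p1) = max(0.2, 0) = 0.2
  (p1 ∧ p1) = min(0.2, 0.2) = 0.2
  ((p1 ∨ not p1) ∨ (p1 ∧ p1)) = max(0.2, 0.2) = 0.2
  (p2 → p2): 0 ≤ 0, so result = 1
  (((p1 ∨ not p1) ∨ (p1 ∧ p1)) ∧ (p2 → p2)) = min(0.2, 1) = 0.2
Checking all 36 assignments confirms none give a value below 0.20.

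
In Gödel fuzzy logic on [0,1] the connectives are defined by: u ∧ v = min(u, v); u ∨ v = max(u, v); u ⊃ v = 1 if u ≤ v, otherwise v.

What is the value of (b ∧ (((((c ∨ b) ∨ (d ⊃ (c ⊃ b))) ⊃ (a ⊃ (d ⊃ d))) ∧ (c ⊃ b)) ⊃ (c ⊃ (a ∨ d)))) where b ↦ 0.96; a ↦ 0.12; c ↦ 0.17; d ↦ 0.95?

(c ∨ b) = max(0.17, 0.96) = 0.96
(c ⊃ b): 0.17 ≤ 0.96, so result = 1
(d ⊃ (c ⊃ b)): 0.95 ≤ 1, so result = 1
((c ∨ b) ∨ (d ⊃ (c ⊃ b))) = max(0.96, 1) = 1
(d ⊃ d): 0.95 ≤ 0.95, so result = 1
(a ⊃ (d ⊃ d)): 0.12 ≤ 1, so result = 1
(((c ∨ b) ∨ (d ⊃ (c ⊃ b))) ⊃ (a ⊃ (d ⊃ d))): 1 ≤ 1, so result = 1
(c ⊃ b): 0.17 ≤ 0.96, so result = 1
((((c ∨ b) ∨ (d ⊃ (c ⊃ b))) ⊃ (a ⊃ (d ⊃ d))) ∧ (c ⊃ b)) = min(1, 1) = 1
(a ∨ d) = max(0.12, 0.95) = 0.95
(c ⊃ (a ∨ d)): 0.17 ≤ 0.95, so result = 1
(((((c ∨ b) ∨ (d ⊃ (c ⊃ b))) ⊃ (a ⊃ (d ⊃ d))) ∧ (c ⊃ b)) ⊃ (c ⊃ (a ∨ d))): 1 ≤ 1, so result = 1
(b ∧ (((((c ∨ b) ∨ (d ⊃ (c ⊃ b))) ⊃ (a ⊃ (d ⊃ d))) ∧ (c ⊃ b)) ⊃ (c ⊃ (a ∨ d)))) = min(0.96, 1) = 0.96

0.96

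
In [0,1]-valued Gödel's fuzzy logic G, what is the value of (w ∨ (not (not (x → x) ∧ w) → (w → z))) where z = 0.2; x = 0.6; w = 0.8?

(x → x): 0.6 ≤ 0.6, so result = 1
not (x → x): Gödel ¬ of 1 = 0 (operand ≠ 0)
(not (x → x) ∧ w) = min(0, 0.8) = 0
not (not (x → x) ∧ w): Gödel ¬ of 0 = 1 (operand is 0)
(w → z): 0.8 > 0.2, so result = 0.2
(not (not (x → x) ∧ w) → (w → z)): 1 > 0.2, so result = 0.2
(w ∨ (not (not (x → x) ∧ w) → (w → z))) = max(0.8, 0.2) = 0.8

0.80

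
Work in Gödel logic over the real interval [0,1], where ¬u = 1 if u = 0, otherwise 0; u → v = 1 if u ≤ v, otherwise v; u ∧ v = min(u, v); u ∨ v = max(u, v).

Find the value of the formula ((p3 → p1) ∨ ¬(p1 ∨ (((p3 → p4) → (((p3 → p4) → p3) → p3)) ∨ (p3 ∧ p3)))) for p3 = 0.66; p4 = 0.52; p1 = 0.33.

(p3 → p1): 0.66 > 0.33, so result = 0.33
(p3 → p4): 0.66 > 0.52, so result = 0.52
(p3 → p4): 0.66 > 0.52, so result = 0.52
((p3 → p4) → p3): 0.52 ≤ 0.66, so result = 1
(((p3 → p4) → p3) → p3): 1 > 0.66, so result = 0.66
((p3 → p4) → (((p3 → p4) → p3) → p3)): 0.52 ≤ 0.66, so result = 1
(p3 ∧ p3) = min(0.66, 0.66) = 0.66
(((p3 → p4) → (((p3 → p4) → p3) → p3)) ∨ (p3 ∧ p3)) = max(1, 0.66) = 1
(p1 ∨ (((p3 → p4) → (((p3 → p4) → p3) → p3)) ∨ (p3 ∧ p3))) = max(0.33, 1) = 1
¬(p1 ∨ (((p3 → p4) → (((p3 → p4) → p3) → p3)) ∨ (p3 ∧ p3))): Gödel ¬ of 1 = 0 (operand ≠ 0)
((p3 → p1) ∨ ¬(p1 ∨ (((p3 → p4) → (((p3 → p4) → p3) → p3)) ∨ (p3 ∧ p3)))) = max(0.33, 0) = 0.33

0.33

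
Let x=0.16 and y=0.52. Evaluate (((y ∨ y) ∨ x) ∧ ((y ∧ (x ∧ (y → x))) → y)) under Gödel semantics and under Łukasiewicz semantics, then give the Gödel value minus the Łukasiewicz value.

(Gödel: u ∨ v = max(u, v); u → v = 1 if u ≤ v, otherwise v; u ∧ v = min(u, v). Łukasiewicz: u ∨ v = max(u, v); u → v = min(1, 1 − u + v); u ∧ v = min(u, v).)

Gödel evaluation:
  (y ∨ y) = max(0.52, 0.52) = 0.52
  ((y ∨ y) ∨ x) = max(0.52, 0.16) = 0.52
  (y → x): 0.52 > 0.16, so result = 0.16
  (x ∧ (y → x)) = min(0.16, 0.16) = 0.16
  (y ∧ (x ∧ (y → x))) = min(0.52, 0.16) = 0.16
  ((y ∧ (x ∧ (y → x))) → y): 0.16 ≤ 0.52, so result = 1
  (((y ∨ y) ∨ x) ∧ ((y ∧ (x ∧ (y → x))) → y)) = min(0.52, 1) = 0.52
  Gödel value = 0.52
Łukasiewicz evaluation:
  (y ∨ y) = max(0.52, 0.52) = 0.52
  ((y ∨ y) ∨ x) = max(0.52, 0.16) = 0.52
  (y → x): min(1, 1 − 0.52 + 0.16) = 0.64
  (x ∧ (y → x)) = min(0.16, 0.64) = 0.16
  (y ∧ (x ∧ (y → x))) = min(0.52, 0.16) = 0.16
  ((y ∧ (x ∧ (y → x))) → y): min(1, 1 − 0.16 + 0.52) = 1
  (((y ∨ y) ∨ x) ∧ ((y ∧ (x ∧ (y → x))) → y)) = min(0.52, 1) = 0.52
  Łukasiewicz value = 0.52
Difference: 0.52 − 0.52 = 0.00

0.00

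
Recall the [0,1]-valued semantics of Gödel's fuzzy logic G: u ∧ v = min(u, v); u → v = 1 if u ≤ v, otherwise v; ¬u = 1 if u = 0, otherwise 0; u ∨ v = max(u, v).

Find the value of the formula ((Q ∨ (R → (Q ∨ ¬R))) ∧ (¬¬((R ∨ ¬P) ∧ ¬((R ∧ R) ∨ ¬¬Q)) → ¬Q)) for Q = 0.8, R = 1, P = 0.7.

¬R: Gödel ¬ of 1 = 0 (operand ≠ 0)
(Q ∨ ¬R) = max(0.8, 0) = 0.8
(R → (Q ∨ ¬R)): 1 > 0.8, so result = 0.8
(Q ∨ (R → (Q ∨ ¬R))) = max(0.8, 0.8) = 0.8
¬P: Gödel ¬ of 0.7 = 0 (operand ≠ 0)
(R ∨ ¬P) = max(1, 0) = 1
(R ∧ R) = min(1, 1) = 1
¬Q: Gödel ¬ of 0.8 = 0 (operand ≠ 0)
¬¬Q: Gödel ¬ of 0 = 1 (operand is 0)
((R ∧ R) ∨ ¬¬Q) = max(1, 1) = 1
¬((R ∧ R) ∨ ¬¬Q): Gödel ¬ of 1 = 0 (operand ≠ 0)
((R ∨ ¬P) ∧ ¬((R ∧ R) ∨ ¬¬Q)) = min(1, 0) = 0
¬((R ∨ ¬P) ∧ ¬((R ∧ R) ∨ ¬¬Q)): Gödel ¬ of 0 = 1 (operand is 0)
¬¬((R ∨ ¬P) ∧ ¬((R ∧ R) ∨ ¬¬Q)): Gödel ¬ of 1 = 0 (operand ≠ 0)
¬Q: Gödel ¬ of 0.8 = 0 (operand ≠ 0)
(¬¬((R ∨ ¬P) ∧ ¬((R ∧ R) ∨ ¬¬Q)) → ¬Q): 0 ≤ 0, so result = 1
((Q ∨ (R → (Q ∨ ¬R))) ∧ (¬¬((R ∨ ¬P) ∧ ¬((R ∧ R) ∨ ¬¬Q)) → ¬Q)) = min(0.8, 1) = 0.8

0.80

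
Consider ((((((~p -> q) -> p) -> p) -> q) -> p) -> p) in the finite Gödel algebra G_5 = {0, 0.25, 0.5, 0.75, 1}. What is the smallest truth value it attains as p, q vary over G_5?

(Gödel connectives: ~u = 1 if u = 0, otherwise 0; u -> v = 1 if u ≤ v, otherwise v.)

0.25

The minimum is attained at p = 0.25, q = 0:
  ~p: Gödel ¬ of 0.25 = 0 (operand ≠ 0)
  (~p -> q): 0 ≤ 0, so result = 1
  ((~p -> q) -> p): 1 > 0.25, so result = 0.25
  (((~p -> q) -> p) -> p): 0.25 ≤ 0.25, so result = 1
  ((((~p -> q) -> p) -> p) -> q): 1 > 0, so result = 0
  (((((~p -> q) -> p) -> p) -> q) -> p): 0 ≤ 0.25, so result = 1
  ((((((~p -> q) -> p) -> p) -> q) -> p) -> p): 1 > 0.25, so result = 0.25
Checking all 25 assignments confirms none give a value below 0.25.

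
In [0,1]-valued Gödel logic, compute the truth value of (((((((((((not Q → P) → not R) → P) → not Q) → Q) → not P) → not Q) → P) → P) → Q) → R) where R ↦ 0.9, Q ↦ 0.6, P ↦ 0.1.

1.00

not Q: Gödel ¬ of 0.6 = 0 (operand ≠ 0)
(not Q → P): 0 ≤ 0.1, so result = 1
not R: Gödel ¬ of 0.9 = 0 (operand ≠ 0)
((not Q → P) → not R): 1 > 0, so result = 0
(((not Q → P) → not R) → P): 0 ≤ 0.1, so result = 1
not Q: Gödel ¬ of 0.6 = 0 (operand ≠ 0)
((((not Q → P) → not R) → P) → not Q): 1 > 0, so result = 0
(((((not Q → P) → not R) → P) → not Q) → Q): 0 ≤ 0.6, so result = 1
not P: Gödel ¬ of 0.1 = 0 (operand ≠ 0)
((((((not Q → P) → not R) → P) → not Q) → Q) → not P): 1 > 0, so result = 0
not Q: Gödel ¬ of 0.6 = 0 (operand ≠ 0)
(((((((not Q → P) → not R) → P) → not Q) → Q) → not P) → not Q): 0 ≤ 0, so result = 1
((((((((not Q → P) → not R) → P) → not Q) → Q) → not P) → not Q) → P): 1 > 0.1, so result = 0.1
(((((((((not Q → P) → not R) → P) → not Q) → Q) → not P) → not Q) → P) → P): 0.1 ≤ 0.1, so result = 1
((((((((((not Q → P) → not R) → P) → not Q) → Q) → not P) → not Q) → P) → P) → Q): 1 > 0.6, so result = 0.6
(((((((((((not Q → P) → not R) → P) → not Q) → Q) → not P) → not Q) → P) → P) → Q) → R): 0.6 ≤ 0.9, so result = 1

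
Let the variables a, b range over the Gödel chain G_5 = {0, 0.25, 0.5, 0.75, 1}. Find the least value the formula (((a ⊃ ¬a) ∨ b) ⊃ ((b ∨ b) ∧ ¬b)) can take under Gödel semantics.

The minimum is attained at a = 0, b = 0:
  ¬a: Gödel ¬ of 0 = 1 (operand is 0)
  (a ⊃ ¬a): 0 ≤ 1, so result = 1
  ((a ⊃ ¬a) ∨ b) = max(1, 0) = 1
  (b ∨ b) = max(0, 0) = 0
  ¬b: Gödel ¬ of 0 = 1 (operand is 0)
  ((b ∨ b) ∧ ¬b) = min(0, 1) = 0
  (((a ⊃ ¬a) ∨ b) ⊃ ((b ∨ b) ∧ ¬b)): 1 > 0, so result = 0
Checking all 25 assignments confirms none give a value below 0.00.

0.00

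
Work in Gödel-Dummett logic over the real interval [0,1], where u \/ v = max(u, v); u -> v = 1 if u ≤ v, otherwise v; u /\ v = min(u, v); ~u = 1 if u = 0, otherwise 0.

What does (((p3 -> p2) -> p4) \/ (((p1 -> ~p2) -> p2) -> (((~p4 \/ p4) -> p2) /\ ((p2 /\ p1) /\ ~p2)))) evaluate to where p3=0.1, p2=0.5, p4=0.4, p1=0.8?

(p3 -> p2): 0.1 ≤ 0.5, so result = 1
((p3 -> p2) -> p4): 1 > 0.4, so result = 0.4
~p2: Gödel ¬ of 0.5 = 0 (operand ≠ 0)
(p1 -> ~p2): 0.8 > 0, so result = 0
((p1 -> ~p2) -> p2): 0 ≤ 0.5, so result = 1
~p4: Gödel ¬ of 0.4 = 0 (operand ≠ 0)
(~p4 \/ p4) = max(0, 0.4) = 0.4
((~p4 \/ p4) -> p2): 0.4 ≤ 0.5, so result = 1
(p2 /\ p1) = min(0.5, 0.8) = 0.5
~p2: Gödel ¬ of 0.5 = 0 (operand ≠ 0)
((p2 /\ p1) /\ ~p2) = min(0.5, 0) = 0
(((~p4 \/ p4) -> p2) /\ ((p2 /\ p1) /\ ~p2)) = min(1, 0) = 0
(((p1 -> ~p2) -> p2) -> (((~p4 \/ p4) -> p2) /\ ((p2 /\ p1) /\ ~p2))): 1 > 0, so result = 0
(((p3 -> p2) -> p4) \/ (((p1 -> ~p2) -> p2) -> (((~p4 \/ p4) -> p2) /\ ((p2 /\ p1) /\ ~p2)))) = max(0.4, 0) = 0.4

0.40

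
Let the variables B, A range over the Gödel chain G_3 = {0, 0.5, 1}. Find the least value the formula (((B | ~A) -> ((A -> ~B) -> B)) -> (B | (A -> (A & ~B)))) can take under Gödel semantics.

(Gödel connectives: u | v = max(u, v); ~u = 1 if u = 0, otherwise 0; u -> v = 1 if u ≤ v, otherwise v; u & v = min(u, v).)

0.50

The minimum is attained at B = 0.5, A = 0.5:
  ~A: Gödel ¬ of 0.5 = 0 (operand ≠ 0)
  (B | ~A) = max(0.5, 0) = 0.5
  ~B: Gödel ¬ of 0.5 = 0 (operand ≠ 0)
  (A -> ~B): 0.5 > 0, so result = 0
  ((A -> ~B) -> B): 0 ≤ 0.5, so result = 1
  ((B | ~A) -> ((A -> ~B) -> B)): 0.5 ≤ 1, so result = 1
  ~B: Gödel ¬ of 0.5 = 0 (operand ≠ 0)
  (A & ~B) = min(0.5, 0) = 0
  (A -> (A & ~B)): 0.5 > 0, so result = 0
  (B | (A -> (A & ~B))) = max(0.5, 0) = 0.5
  (((B | ~A) -> ((A -> ~B) -> B)) -> (B | (A -> (A & ~B)))): 1 > 0.5, so result = 0.5
Checking all 9 assignments confirms none give a value below 0.50.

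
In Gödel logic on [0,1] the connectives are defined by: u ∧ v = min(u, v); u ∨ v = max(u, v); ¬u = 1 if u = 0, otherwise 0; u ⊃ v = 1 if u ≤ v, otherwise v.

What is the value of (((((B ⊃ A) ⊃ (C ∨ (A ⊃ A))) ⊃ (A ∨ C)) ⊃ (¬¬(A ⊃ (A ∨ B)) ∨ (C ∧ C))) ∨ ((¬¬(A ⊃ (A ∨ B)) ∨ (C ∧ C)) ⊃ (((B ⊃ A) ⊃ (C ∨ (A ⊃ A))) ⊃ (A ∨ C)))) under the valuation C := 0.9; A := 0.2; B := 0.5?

(B ⊃ A): 0.5 > 0.2, so result = 0.2
(A ⊃ A): 0.2 ≤ 0.2, so result = 1
(C ∨ (A ⊃ A)) = max(0.9, 1) = 1
((B ⊃ A) ⊃ (C ∨ (A ⊃ A))): 0.2 ≤ 1, so result = 1
(A ∨ C) = max(0.2, 0.9) = 0.9
(((B ⊃ A) ⊃ (C ∨ (A ⊃ A))) ⊃ (A ∨ C)): 1 > 0.9, so result = 0.9
(A ∨ B) = max(0.2, 0.5) = 0.5
(A ⊃ (A ∨ B)): 0.2 ≤ 0.5, so result = 1
¬(A ⊃ (A ∨ B)): Gödel ¬ of 1 = 0 (operand ≠ 0)
¬¬(A ⊃ (A ∨ B)): Gödel ¬ of 0 = 1 (operand is 0)
(C ∧ C) = min(0.9, 0.9) = 0.9
(¬¬(A ⊃ (A ∨ B)) ∨ (C ∧ C)) = max(1, 0.9) = 1
((((B ⊃ A) ⊃ (C ∨ (A ⊃ A))) ⊃ (A ∨ C)) ⊃ (¬¬(A ⊃ (A ∨ B)) ∨ (C ∧ C))): 0.9 ≤ 1, so result = 1
(A ∨ B) = max(0.2, 0.5) = 0.5
(A ⊃ (A ∨ B)): 0.2 ≤ 0.5, so result = 1
¬(A ⊃ (A ∨ B)): Gödel ¬ of 1 = 0 (operand ≠ 0)
¬¬(A ⊃ (A ∨ B)): Gödel ¬ of 0 = 1 (operand is 0)
(C ∧ C) = min(0.9, 0.9) = 0.9
(¬¬(A ⊃ (A ∨ B)) ∨ (C ∧ C)) = max(1, 0.9) = 1
(B ⊃ A): 0.5 > 0.2, so result = 0.2
(A ⊃ A): 0.2 ≤ 0.2, so result = 1
(C ∨ (A ⊃ A)) = max(0.9, 1) = 1
((B ⊃ A) ⊃ (C ∨ (A ⊃ A))): 0.2 ≤ 1, so result = 1
(A ∨ C) = max(0.2, 0.9) = 0.9
(((B ⊃ A) ⊃ (C ∨ (A ⊃ A))) ⊃ (A ∨ C)): 1 > 0.9, so result = 0.9
((¬¬(A ⊃ (A ∨ B)) ∨ (C ∧ C)) ⊃ (((B ⊃ A) ⊃ (C ∨ (A ⊃ A))) ⊃ (A ∨ C))): 1 > 0.9, so result = 0.9
(((((B ⊃ A) ⊃ (C ∨ (A ⊃ A))) ⊃ (A ∨ C)) ⊃ (¬¬(A ⊃ (A ∨ B)) ∨ (C ∧ C))) ∨ ((¬¬(A ⊃ (A ∨ B)) ∨ (C ∧ C)) ⊃ (((B ⊃ A) ⊃ (C ∨ (A ⊃ A))) ⊃ (A ∨ C)))) = max(1, 0.9) = 1

1.00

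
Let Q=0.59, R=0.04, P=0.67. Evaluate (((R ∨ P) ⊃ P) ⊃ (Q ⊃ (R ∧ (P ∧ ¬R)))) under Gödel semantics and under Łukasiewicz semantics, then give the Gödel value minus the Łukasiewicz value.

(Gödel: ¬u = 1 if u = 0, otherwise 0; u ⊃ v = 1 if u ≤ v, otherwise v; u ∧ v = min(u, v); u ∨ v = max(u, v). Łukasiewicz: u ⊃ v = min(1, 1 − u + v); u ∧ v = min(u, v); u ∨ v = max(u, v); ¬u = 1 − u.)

-0.45

Gödel evaluation:
  (R ∨ P) = max(0.04, 0.67) = 0.67
  ((R ∨ P) ⊃ P): 0.67 ≤ 0.67, so result = 1
  ¬R: Gödel ¬ of 0.04 = 0 (operand ≠ 0)
  (P ∧ ¬R) = min(0.67, 0) = 0
  (R ∧ (P ∧ ¬R)) = min(0.04, 0) = 0
  (Q ⊃ (R ∧ (P ∧ ¬R))): 0.59 > 0, so result = 0
  (((R ∨ P) ⊃ P) ⊃ (Q ⊃ (R ∧ (P ∧ ¬R)))): 1 > 0, so result = 0
  Gödel value = 0
Łukasiewicz evaluation:
  (R ∨ P) = max(0.04, 0.67) = 0.67
  ((R ∨ P) ⊃ P): min(1, 1 − 0.67 + 0.67) = 1
  ¬R: Łukasiewicz ¬ gives 1 − 0.04 = 0.96
  (P ∧ ¬R) = min(0.67, 0.96) = 0.67
  (R ∧ (P ∧ ¬R)) = min(0.04, 0.67) = 0.04
  (Q ⊃ (R ∧ (P ∧ ¬R))): min(1, 1 − 0.59 + 0.04) = 0.45
  (((R ∨ P) ⊃ P) ⊃ (Q ⊃ (R ∧ (P ∧ ¬R)))): min(1, 1 − 1 + 0.45) = 0.45
  Łukasiewicz value = 0.45
Difference: 0 − 0.45 = -0.45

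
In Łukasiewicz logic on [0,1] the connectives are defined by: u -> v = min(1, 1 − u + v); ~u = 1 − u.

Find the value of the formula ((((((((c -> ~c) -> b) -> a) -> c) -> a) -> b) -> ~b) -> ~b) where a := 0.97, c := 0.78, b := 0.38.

0.62

~c: Łukasiewicz ¬ gives 1 − 0.78 = 0.22
(c -> ~c): min(1, 1 − 0.78 + 0.22) = 0.44
((c -> ~c) -> b): min(1, 1 − 0.44 + 0.38) = 0.94
(((c -> ~c) -> b) -> a): min(1, 1 − 0.94 + 0.97) = 1
((((c -> ~c) -> b) -> a) -> c): min(1, 1 − 1 + 0.78) = 0.78
(((((c -> ~c) -> b) -> a) -> c) -> a): min(1, 1 − 0.78 + 0.97) = 1
((((((c -> ~c) -> b) -> a) -> c) -> a) -> b): min(1, 1 − 1 + 0.38) = 0.38
~b: Łukasiewicz ¬ gives 1 − 0.38 = 0.62
(((((((c -> ~c) -> b) -> a) -> c) -> a) -> b) -> ~b): min(1, 1 − 0.38 + 0.62) = 1
~b: Łukasiewicz ¬ gives 1 − 0.38 = 0.62
((((((((c -> ~c) -> b) -> a) -> c) -> a) -> b) -> ~b) -> ~b): min(1, 1 − 1 + 0.62) = 0.62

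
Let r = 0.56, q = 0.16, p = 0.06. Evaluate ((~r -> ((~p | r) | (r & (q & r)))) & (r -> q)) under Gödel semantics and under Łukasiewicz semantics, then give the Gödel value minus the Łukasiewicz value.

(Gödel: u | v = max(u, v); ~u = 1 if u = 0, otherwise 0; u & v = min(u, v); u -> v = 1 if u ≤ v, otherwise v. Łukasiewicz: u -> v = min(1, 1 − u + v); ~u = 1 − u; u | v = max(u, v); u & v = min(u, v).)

-0.44

Gödel evaluation:
  ~r: Gödel ¬ of 0.56 = 0 (operand ≠ 0)
  ~p: Gödel ¬ of 0.06 = 0 (operand ≠ 0)
  (~p | r) = max(0, 0.56) = 0.56
  (q & r) = min(0.16, 0.56) = 0.16
  (r & (q & r)) = min(0.56, 0.16) = 0.16
  ((~p | r) | (r & (q & r))) = max(0.56, 0.16) = 0.56
  (~r -> ((~p | r) | (r & (q & r)))): 0 ≤ 0.56, so result = 1
  (r -> q): 0.56 > 0.16, so result = 0.16
  ((~r -> ((~p | r) | (r & (q & r)))) & (r -> q)) = min(1, 0.16) = 0.16
  Gödel value = 0.16
Łukasiewicz evaluation:
  ~r: Łukasiewicz ¬ gives 1 − 0.56 = 0.44
  ~p: Łukasiewicz ¬ gives 1 − 0.06 = 0.94
  (~p | r) = max(0.94, 0.56) = 0.94
  (q & r) = min(0.16, 0.56) = 0.16
  (r & (q & r)) = min(0.56, 0.16) = 0.16
  ((~p | r) | (r & (q & r))) = max(0.94, 0.16) = 0.94
  (~r -> ((~p | r) | (r & (q & r)))): min(1, 1 − 0.44 + 0.94) = 1
  (r -> q): min(1, 1 − 0.56 + 0.16) = 0.6
  ((~r -> ((~p | r) | (r & (q & r)))) & (r -> q)) = min(1, 0.6) = 0.6
  Łukasiewicz value = 0.6
Difference: 0.16 − 0.6 = -0.44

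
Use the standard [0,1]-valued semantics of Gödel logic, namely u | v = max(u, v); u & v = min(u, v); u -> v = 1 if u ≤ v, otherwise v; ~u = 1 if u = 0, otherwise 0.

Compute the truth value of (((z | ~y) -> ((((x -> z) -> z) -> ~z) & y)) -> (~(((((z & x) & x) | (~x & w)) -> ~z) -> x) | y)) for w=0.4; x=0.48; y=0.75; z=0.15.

1.00

~y: Gödel ¬ of 0.75 = 0 (operand ≠ 0)
(z | ~y) = max(0.15, 0) = 0.15
(x -> z): 0.48 > 0.15, so result = 0.15
((x -> z) -> z): 0.15 ≤ 0.15, so result = 1
~z: Gödel ¬ of 0.15 = 0 (operand ≠ 0)
(((x -> z) -> z) -> ~z): 1 > 0, so result = 0
((((x -> z) -> z) -> ~z) & y) = min(0, 0.75) = 0
((z | ~y) -> ((((x -> z) -> z) -> ~z) & y)): 0.15 > 0, so result = 0
(z & x) = min(0.15, 0.48) = 0.15
((z & x) & x) = min(0.15, 0.48) = 0.15
~x: Gödel ¬ of 0.48 = 0 (operand ≠ 0)
(~x & w) = min(0, 0.4) = 0
(((z & x) & x) | (~x & w)) = max(0.15, 0) = 0.15
~z: Gödel ¬ of 0.15 = 0 (operand ≠ 0)
((((z & x) & x) | (~x & w)) -> ~z): 0.15 > 0, so result = 0
(((((z & x) & x) | (~x & w)) -> ~z) -> x): 0 ≤ 0.48, so result = 1
~(((((z & x) & x) | (~x & w)) -> ~z) -> x): Gödel ¬ of 1 = 0 (operand ≠ 0)
(~(((((z & x) & x) | (~x & w)) -> ~z) -> x) | y) = max(0, 0.75) = 0.75
(((z | ~y) -> ((((x -> z) -> z) -> ~z) & y)) -> (~(((((z & x) & x) | (~x & w)) -> ~z) -> x) | y)): 0 ≤ 0.75, so result = 1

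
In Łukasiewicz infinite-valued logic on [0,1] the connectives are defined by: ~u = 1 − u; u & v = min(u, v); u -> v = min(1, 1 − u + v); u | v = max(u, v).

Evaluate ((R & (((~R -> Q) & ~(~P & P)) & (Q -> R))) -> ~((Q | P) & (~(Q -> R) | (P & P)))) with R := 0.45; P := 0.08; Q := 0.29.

1.00

~R: Łukasiewicz ¬ gives 1 − 0.45 = 0.55
(~R -> Q): min(1, 1 − 0.55 + 0.29) = 0.74
~P: Łukasiewicz ¬ gives 1 − 0.08 = 0.92
(~P & P) = min(0.92, 0.08) = 0.08
~(~P & P): Łukasiewicz ¬ gives 1 − 0.08 = 0.92
((~R -> Q) & ~(~P & P)) = min(0.74, 0.92) = 0.74
(Q -> R): min(1, 1 − 0.29 + 0.45) = 1
(((~R -> Q) & ~(~P & P)) & (Q -> R)) = min(0.74, 1) = 0.74
(R & (((~R -> Q) & ~(~P & P)) & (Q -> R))) = min(0.45, 0.74) = 0.45
(Q | P) = max(0.29, 0.08) = 0.29
(Q -> R): min(1, 1 − 0.29 + 0.45) = 1
~(Q -> R): Łukasiewicz ¬ gives 1 − 1 = 0
(P & P) = min(0.08, 0.08) = 0.08
(~(Q -> R) | (P & P)) = max(0, 0.08) = 0.08
((Q | P) & (~(Q -> R) | (P & P))) = min(0.29, 0.08) = 0.08
~((Q | P) & (~(Q -> R) | (P & P))): Łukasiewicz ¬ gives 1 − 0.08 = 0.92
((R & (((~R -> Q) & ~(~P & P)) & (Q -> R))) -> ~((Q | P) & (~(Q -> R) | (P & P)))): min(1, 1 − 0.45 + 0.92) = 1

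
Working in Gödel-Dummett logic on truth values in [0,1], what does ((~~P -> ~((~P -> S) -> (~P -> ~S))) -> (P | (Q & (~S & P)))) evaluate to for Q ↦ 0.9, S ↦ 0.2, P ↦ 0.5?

~P: Gödel ¬ of 0.5 = 0 (operand ≠ 0)
~~P: Gödel ¬ of 0 = 1 (operand is 0)
~P: Gödel ¬ of 0.5 = 0 (operand ≠ 0)
(~P -> S): 0 ≤ 0.2, so result = 1
~P: Gödel ¬ of 0.5 = 0 (operand ≠ 0)
~S: Gödel ¬ of 0.2 = 0 (operand ≠ 0)
(~P -> ~S): 0 ≤ 0, so result = 1
((~P -> S) -> (~P -> ~S)): 1 ≤ 1, so result = 1
~((~P -> S) -> (~P -> ~S)): Gödel ¬ of 1 = 0 (operand ≠ 0)
(~~P -> ~((~P -> S) -> (~P -> ~S))): 1 > 0, so result = 0
~S: Gödel ¬ of 0.2 = 0 (operand ≠ 0)
(~S & P) = min(0, 0.5) = 0
(Q & (~S & P)) = min(0.9, 0) = 0
(P | (Q & (~S & P))) = max(0.5, 0) = 0.5
((~~P -> ~((~P -> S) -> (~P -> ~S))) -> (P | (Q & (~S & P)))): 0 ≤ 0.5, so result = 1

1.00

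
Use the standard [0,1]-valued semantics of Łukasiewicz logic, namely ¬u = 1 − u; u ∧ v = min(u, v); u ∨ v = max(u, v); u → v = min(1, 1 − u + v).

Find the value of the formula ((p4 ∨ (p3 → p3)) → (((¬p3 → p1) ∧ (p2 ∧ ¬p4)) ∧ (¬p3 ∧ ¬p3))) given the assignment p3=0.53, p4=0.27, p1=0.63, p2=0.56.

(p3 → p3): min(1, 1 − 0.53 + 0.53) = 1
(p4 ∨ (p3 → p3)) = max(0.27, 1) = 1
¬p3: Łukasiewicz ¬ gives 1 − 0.53 = 0.47
(¬p3 → p1): min(1, 1 − 0.47 + 0.63) = 1
¬p4: Łukasiewicz ¬ gives 1 − 0.27 = 0.73
(p2 ∧ ¬p4) = min(0.56, 0.73) = 0.56
((¬p3 → p1) ∧ (p2 ∧ ¬p4)) = min(1, 0.56) = 0.56
¬p3: Łukasiewicz ¬ gives 1 − 0.53 = 0.47
¬p3: Łukasiewicz ¬ gives 1 − 0.53 = 0.47
(¬p3 ∧ ¬p3) = min(0.47, 0.47) = 0.47
(((¬p3 → p1) ∧ (p2 ∧ ¬p4)) ∧ (¬p3 ∧ ¬p3)) = min(0.56, 0.47) = 0.47
((p4 ∨ (p3 → p3)) → (((¬p3 → p1) ∧ (p2 ∧ ¬p4)) ∧ (¬p3 ∧ ¬p3))): min(1, 1 − 1 + 0.47) = 0.47

0.47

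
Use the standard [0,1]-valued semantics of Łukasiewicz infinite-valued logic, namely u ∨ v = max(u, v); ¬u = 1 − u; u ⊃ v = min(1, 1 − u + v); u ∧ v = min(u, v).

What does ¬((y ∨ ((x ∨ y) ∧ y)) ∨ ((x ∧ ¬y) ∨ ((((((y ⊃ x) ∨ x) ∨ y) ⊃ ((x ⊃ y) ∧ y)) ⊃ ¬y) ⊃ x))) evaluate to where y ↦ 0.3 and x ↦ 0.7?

(x ∨ y) = max(0.7, 0.3) = 0.7
((x ∨ y) ∧ y) = min(0.7, 0.3) = 0.3
(y ∨ ((x ∨ y) ∧ y)) = max(0.3, 0.3) = 0.3
¬y: Łukasiewicz ¬ gives 1 − 0.3 = 0.7
(x ∧ ¬y) = min(0.7, 0.7) = 0.7
(y ⊃ x): min(1, 1 − 0.3 + 0.7) = 1
((y ⊃ x) ∨ x) = max(1, 0.7) = 1
(((y ⊃ x) ∨ x) ∨ y) = max(1, 0.3) = 1
(x ⊃ y): min(1, 1 − 0.7 + 0.3) = 0.6
((x ⊃ y) ∧ y) = min(0.6, 0.3) = 0.3
((((y ⊃ x) ∨ x) ∨ y) ⊃ ((x ⊃ y) ∧ y)): min(1, 1 − 1 + 0.3) = 0.3
¬y: Łukasiewicz ¬ gives 1 − 0.3 = 0.7
(((((y ⊃ x) ∨ x) ∨ y) ⊃ ((x ⊃ y) ∧ y)) ⊃ ¬y): min(1, 1 − 0.3 + 0.7) = 1
((((((y ⊃ x) ∨ x) ∨ y) ⊃ ((x ⊃ y) ∧ y)) ⊃ ¬y) ⊃ x): min(1, 1 − 1 + 0.7) = 0.7
((x ∧ ¬y) ∨ ((((((y ⊃ x) ∨ x) ∨ y) ⊃ ((x ⊃ y) ∧ y)) ⊃ ¬y) ⊃ x)) = max(0.7, 0.7) = 0.7
((y ∨ ((x ∨ y) ∧ y)) ∨ ((x ∧ ¬y) ∨ ((((((y ⊃ x) ∨ x) ∨ y) ⊃ ((x ⊃ y) ∧ y)) ⊃ ¬y) ⊃ x))) = max(0.3, 0.7) = 0.7
¬((y ∨ ((x ∨ y) ∧ y)) ∨ ((x ∧ ¬y) ∨ ((((((y ⊃ x) ∨ x) ∨ y) ⊃ ((x ⊃ y) ∧ y)) ⊃ ¬y) ⊃ x))): Łukasiewicz ¬ gives 1 − 0.7 = 0.3

0.30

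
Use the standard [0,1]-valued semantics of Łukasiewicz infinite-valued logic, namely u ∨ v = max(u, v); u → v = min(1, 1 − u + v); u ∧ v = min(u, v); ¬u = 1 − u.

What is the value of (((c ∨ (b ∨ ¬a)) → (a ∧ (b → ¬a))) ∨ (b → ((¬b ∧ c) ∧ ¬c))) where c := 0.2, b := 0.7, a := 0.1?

0.50

¬a: Łukasiewicz ¬ gives 1 − 0.1 = 0.9
(b ∨ ¬a) = max(0.7, 0.9) = 0.9
(c ∨ (b ∨ ¬a)) = max(0.2, 0.9) = 0.9
¬a: Łukasiewicz ¬ gives 1 − 0.1 = 0.9
(b → ¬a): min(1, 1 − 0.7 + 0.9) = 1
(a ∧ (b → ¬a)) = min(0.1, 1) = 0.1
((c ∨ (b ∨ ¬a)) → (a ∧ (b → ¬a))): min(1, 1 − 0.9 + 0.1) = 0.2
¬b: Łukasiewicz ¬ gives 1 − 0.7 = 0.3
(¬b ∧ c) = min(0.3, 0.2) = 0.2
¬c: Łukasiewicz ¬ gives 1 − 0.2 = 0.8
((¬b ∧ c) ∧ ¬c) = min(0.2, 0.8) = 0.2
(b → ((¬b ∧ c) ∧ ¬c)): min(1, 1 − 0.7 + 0.2) = 0.5
(((c ∨ (b ∨ ¬a)) → (a ∧ (b → ¬a))) ∨ (b → ((¬b ∧ c) ∧ ¬c))) = max(0.2, 0.5) = 0.5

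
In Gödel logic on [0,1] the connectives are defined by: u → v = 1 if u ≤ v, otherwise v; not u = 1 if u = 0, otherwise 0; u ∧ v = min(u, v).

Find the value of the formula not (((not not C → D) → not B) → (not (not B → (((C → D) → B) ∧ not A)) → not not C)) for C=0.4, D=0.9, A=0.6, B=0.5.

0.00

not C: Gödel ¬ of 0.4 = 0 (operand ≠ 0)
not not C: Gödel ¬ of 0 = 1 (operand is 0)
(not not C → D): 1 > 0.9, so result = 0.9
not B: Gödel ¬ of 0.5 = 0 (operand ≠ 0)
((not not C → D) → not B): 0.9 > 0, so result = 0
not B: Gödel ¬ of 0.5 = 0 (operand ≠ 0)
(C → D): 0.4 ≤ 0.9, so result = 1
((C → D) → B): 1 > 0.5, so result = 0.5
not A: Gödel ¬ of 0.6 = 0 (operand ≠ 0)
(((C → D) → B) ∧ not A) = min(0.5, 0) = 0
(not B → (((C → D) → B) ∧ not A)): 0 ≤ 0, so result = 1
not (not B → (((C → D) → B) ∧ not A)): Gödel ¬ of 1 = 0 (operand ≠ 0)
not C: Gödel ¬ of 0.4 = 0 (operand ≠ 0)
not not C: Gödel ¬ of 0 = 1 (operand is 0)
(not (not B → (((C → D) → B) ∧ not A)) → not not C): 0 ≤ 1, so result = 1
(((not not C → D) → not B) → (not (not B → (((C → D) → B) ∧ not A)) → not not C)): 0 ≤ 1, so result = 1
not (((not not C → D) → not B) → (not (not B → (((C → D) → B) ∧ not A)) → not not C)): Gödel ¬ of 1 = 0 (operand ≠ 0)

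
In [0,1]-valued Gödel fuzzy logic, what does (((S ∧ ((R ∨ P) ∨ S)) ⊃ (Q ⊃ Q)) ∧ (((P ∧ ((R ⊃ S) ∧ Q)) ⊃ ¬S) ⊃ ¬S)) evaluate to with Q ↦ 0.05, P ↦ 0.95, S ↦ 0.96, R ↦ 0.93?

1.00

(R ∨ P) = max(0.93, 0.95) = 0.95
((R ∨ P) ∨ S) = max(0.95, 0.96) = 0.96
(S ∧ ((R ∨ P) ∨ S)) = min(0.96, 0.96) = 0.96
(Q ⊃ Q): 0.05 ≤ 0.05, so result = 1
((S ∧ ((R ∨ P) ∨ S)) ⊃ (Q ⊃ Q)): 0.96 ≤ 1, so result = 1
(R ⊃ S): 0.93 ≤ 0.96, so result = 1
((R ⊃ S) ∧ Q) = min(1, 0.05) = 0.05
(P ∧ ((R ⊃ S) ∧ Q)) = min(0.95, 0.05) = 0.05
¬S: Gödel ¬ of 0.96 = 0 (operand ≠ 0)
((P ∧ ((R ⊃ S) ∧ Q)) ⊃ ¬S): 0.05 > 0, so result = 0
¬S: Gödel ¬ of 0.96 = 0 (operand ≠ 0)
(((P ∧ ((R ⊃ S) ∧ Q)) ⊃ ¬S) ⊃ ¬S): 0 ≤ 0, so result = 1
(((S ∧ ((R ∨ P) ∨ S)) ⊃ (Q ⊃ Q)) ∧ (((P ∧ ((R ⊃ S) ∧ Q)) ⊃ ¬S) ⊃ ¬S)) = min(1, 1) = 1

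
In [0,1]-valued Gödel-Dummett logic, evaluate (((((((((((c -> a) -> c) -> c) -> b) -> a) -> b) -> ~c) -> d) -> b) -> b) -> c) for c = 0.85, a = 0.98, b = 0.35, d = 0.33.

(c -> a): 0.85 ≤ 0.98, so result = 1
((c -> a) -> c): 1 > 0.85, so result = 0.85
(((c -> a) -> c) -> c): 0.85 ≤ 0.85, so result = 1
((((c -> a) -> c) -> c) -> b): 1 > 0.35, so result = 0.35
(((((c -> a) -> c) -> c) -> b) -> a): 0.35 ≤ 0.98, so result = 1
((((((c -> a) -> c) -> c) -> b) -> a) -> b): 1 > 0.35, so result = 0.35
~c: Gödel ¬ of 0.85 = 0 (operand ≠ 0)
(((((((c -> a) -> c) -> c) -> b) -> a) -> b) -> ~c): 0.35 > 0, so result = 0
((((((((c -> a) -> c) -> c) -> b) -> a) -> b) -> ~c) -> d): 0 ≤ 0.33, so result = 1
(((((((((c -> a) -> c) -> c) -> b) -> a) -> b) -> ~c) -> d) -> b): 1 > 0.35, so result = 0.35
((((((((((c -> a) -> c) -> c) -> b) -> a) -> b) -> ~c) -> d) -> b) -> b): 0.35 ≤ 0.35, so result = 1
(((((((((((c -> a) -> c) -> c) -> b) -> a) -> b) -> ~c) -> d) -> b) -> b) -> c): 1 > 0.85, so result = 0.85

0.85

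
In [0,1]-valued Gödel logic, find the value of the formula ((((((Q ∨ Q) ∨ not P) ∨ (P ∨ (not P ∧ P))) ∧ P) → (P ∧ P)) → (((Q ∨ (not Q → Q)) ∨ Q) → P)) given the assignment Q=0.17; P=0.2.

0.20

(Q ∨ Q) = max(0.17, 0.17) = 0.17
not P: Gödel ¬ of 0.2 = 0 (operand ≠ 0)
((Q ∨ Q) ∨ not P) = max(0.17, 0) = 0.17
not P: Gödel ¬ of 0.2 = 0 (operand ≠ 0)
(not P ∧ P) = min(0, 0.2) = 0
(P ∨ (not P ∧ P)) = max(0.2, 0) = 0.2
(((Q ∨ Q) ∨ not P) ∨ (P ∨ (not P ∧ P))) = max(0.17, 0.2) = 0.2
((((Q ∨ Q) ∨ not P) ∨ (P ∨ (not P ∧ P))) ∧ P) = min(0.2, 0.2) = 0.2
(P ∧ P) = min(0.2, 0.2) = 0.2
(((((Q ∨ Q) ∨ not P) ∨ (P ∨ (not P ∧ P))) ∧ P) → (P ∧ P)): 0.2 ≤ 0.2, so result = 1
not Q: Gödel ¬ of 0.17 = 0 (operand ≠ 0)
(not Q → Q): 0 ≤ 0.17, so result = 1
(Q ∨ (not Q → Q)) = max(0.17, 1) = 1
((Q ∨ (not Q → Q)) ∨ Q) = max(1, 0.17) = 1
(((Q ∨ (not Q → Q)) ∨ Q) → P): 1 > 0.2, so result = 0.2
((((((Q ∨ Q) ∨ not P) ∨ (P ∨ (not P ∧ P))) ∧ P) → (P ∧ P)) → (((Q ∨ (not Q → Q)) ∨ Q) → P)): 1 > 0.2, so result = 0.2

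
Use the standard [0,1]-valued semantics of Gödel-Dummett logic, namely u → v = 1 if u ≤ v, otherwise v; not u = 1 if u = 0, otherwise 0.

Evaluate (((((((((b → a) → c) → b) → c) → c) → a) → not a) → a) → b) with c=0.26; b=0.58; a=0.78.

(b → a): 0.58 ≤ 0.78, so result = 1
((b → a) → c): 1 > 0.26, so result = 0.26
(((b → a) → c) → b): 0.26 ≤ 0.58, so result = 1
((((b → a) → c) → b) → c): 1 > 0.26, so result = 0.26
(((((b → a) → c) → b) → c) → c): 0.26 ≤ 0.26, so result = 1
((((((b → a) → c) → b) → c) → c) → a): 1 > 0.78, so result = 0.78
not a: Gödel ¬ of 0.78 = 0 (operand ≠ 0)
(((((((b → a) → c) → b) → c) → c) → a) → not a): 0.78 > 0, so result = 0
((((((((b → a) → c) → b) → c) → c) → a) → not a) → a): 0 ≤ 0.78, so result = 1
(((((((((b → a) → c) → b) → c) → c) → a) → not a) → a) → b): 1 > 0.58, so result = 0.58

0.58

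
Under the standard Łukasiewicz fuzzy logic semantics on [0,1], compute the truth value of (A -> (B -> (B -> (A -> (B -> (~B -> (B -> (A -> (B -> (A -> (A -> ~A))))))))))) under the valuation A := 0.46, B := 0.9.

1.00

~B: Łukasiewicz ¬ gives 1 − 0.9 = 0.1
~A: Łukasiewicz ¬ gives 1 − 0.46 = 0.54
(A -> ~A): min(1, 1 − 0.46 + 0.54) = 1
(A -> (A -> ~A)): min(1, 1 − 0.46 + 1) = 1
(B -> (A -> (A -> ~A))): min(1, 1 − 0.9 + 1) = 1
(A -> (B -> (A -> (A -> ~A)))): min(1, 1 − 0.46 + 1) = 1
(B -> (A -> (B -> (A -> (A -> ~A))))): min(1, 1 − 0.9 + 1) = 1
(~B -> (B -> (A -> (B -> (A -> (A -> ~A)))))): min(1, 1 − 0.1 + 1) = 1
(B -> (~B -> (B -> (A -> (B -> (A -> (A -> ~A))))))): min(1, 1 − 0.9 + 1) = 1
(A -> (B -> (~B -> (B -> (A -> (B -> (A -> (A -> ~A)))))))): min(1, 1 − 0.46 + 1) = 1
(B -> (A -> (B -> (~B -> (B -> (A -> (B -> (A -> (A -> ~A))))))))): min(1, 1 − 0.9 + 1) = 1
(B -> (B -> (A -> (B -> (~B -> (B -> (A -> (B -> (A -> (A -> ~A)))))))))): min(1, 1 − 0.9 + 1) = 1
(A -> (B -> (B -> (A -> (B -> (~B -> (B -> (A -> (B -> (A -> (A -> ~A))))))))))): min(1, 1 − 0.46 + 1) = 1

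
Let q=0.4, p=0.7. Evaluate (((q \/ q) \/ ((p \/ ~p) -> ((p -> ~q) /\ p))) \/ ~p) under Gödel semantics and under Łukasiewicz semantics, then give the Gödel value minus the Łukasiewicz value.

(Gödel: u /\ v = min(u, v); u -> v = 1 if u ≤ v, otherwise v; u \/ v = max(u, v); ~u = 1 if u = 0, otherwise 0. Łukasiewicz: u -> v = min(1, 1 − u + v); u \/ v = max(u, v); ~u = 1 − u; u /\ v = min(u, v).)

Gödel evaluation:
  (q \/ q) = max(0.4, 0.4) = 0.4
  ~p: Gödel ¬ of 0.7 = 0 (operand ≠ 0)
  (p \/ ~p) = max(0.7, 0) = 0.7
  ~q: Gödel ¬ of 0.4 = 0 (operand ≠ 0)
  (p -> ~q): 0.7 > 0, so result = 0
  ((p -> ~q) /\ p) = min(0, 0.7) = 0
  ((p \/ ~p) -> ((p -> ~q) /\ p)): 0.7 > 0, so result = 0
  ((q \/ q) \/ ((p \/ ~p) -> ((p -> ~q) /\ p))) = max(0.4, 0) = 0.4
  ~p: Gödel ¬ of 0.7 = 0 (operand ≠ 0)
  (((q \/ q) \/ ((p \/ ~p) -> ((p -> ~q) /\ p))) \/ ~p) = max(0.4, 0) = 0.4
  Gödel value = 0.4
Łukasiewicz evaluation:
  (q \/ q) = max(0.4, 0.4) = 0.4
  ~p: Łukasiewicz ¬ gives 1 − 0.7 = 0.3
  (p \/ ~p) = max(0.7, 0.3) = 0.7
  ~q: Łukasiewicz ¬ gives 1 − 0.4 = 0.6
  (p -> ~q): min(1, 1 − 0.7 + 0.6) = 0.9
  ((p -> ~q) /\ p) = min(0.9, 0.7) = 0.7
  ((p \/ ~p) -> ((p -> ~q) /\ p)): min(1, 1 − 0.7 + 0.7) = 1
  ((q \/ q) \/ ((p \/ ~p) -> ((p -> ~q) /\ p))) = max(0.4, 1) = 1
  ~p: Łukasiewicz ¬ gives 1 − 0.7 = 0.3
  (((q \/ q) \/ ((p \/ ~p) -> ((p -> ~q) /\ p))) \/ ~p) = max(1, 0.3) = 1
  Łukasiewicz value = 1
Difference: 0.4 − 1 = -0.60

-0.60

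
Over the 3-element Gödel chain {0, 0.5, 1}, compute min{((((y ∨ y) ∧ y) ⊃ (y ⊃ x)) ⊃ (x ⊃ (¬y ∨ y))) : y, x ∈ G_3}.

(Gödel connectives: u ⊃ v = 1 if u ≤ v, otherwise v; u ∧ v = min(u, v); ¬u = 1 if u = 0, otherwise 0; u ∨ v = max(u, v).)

0.50

The minimum is attained at y = 0.5, x = 1:
  (y ∨ y) = max(0.5, 0.5) = 0.5
  ((y ∨ y) ∧ y) = min(0.5, 0.5) = 0.5
  (y ⊃ x): 0.5 ≤ 1, so result = 1
  (((y ∨ y) ∧ y) ⊃ (y ⊃ x)): 0.5 ≤ 1, so result = 1
  ¬y: Gödel ¬ of 0.5 = 0 (operand ≠ 0)
  (¬y ∨ y) = max(0, 0.5) = 0.5
  (x ⊃ (¬y ∨ y)): 1 > 0.5, so result = 0.5
  ((((y ∨ y) ∧ y) ⊃ (y ⊃ x)) ⊃ (x ⊃ (¬y ∨ y))): 1 > 0.5, so result = 0.5
Checking all 9 assignments confirms none give a value below 0.50.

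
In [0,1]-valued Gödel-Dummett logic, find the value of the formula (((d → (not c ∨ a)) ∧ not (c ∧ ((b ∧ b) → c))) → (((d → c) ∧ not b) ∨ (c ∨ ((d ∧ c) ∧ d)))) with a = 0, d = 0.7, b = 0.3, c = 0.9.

not c: Gödel ¬ of 0.9 = 0 (operand ≠ 0)
(not c ∨ a) = max(0, 0) = 0
(d → (not c ∨ a)): 0.7 > 0, so result = 0
(b ∧ b) = min(0.3, 0.3) = 0.3
((b ∧ b) → c): 0.3 ≤ 0.9, so result = 1
(c ∧ ((b ∧ b) → c)) = min(0.9, 1) = 0.9
not (c ∧ ((b ∧ b) → c)): Gödel ¬ of 0.9 = 0 (operand ≠ 0)
((d → (not c ∨ a)) ∧ not (c ∧ ((b ∧ b) → c))) = min(0, 0) = 0
(d → c): 0.7 ≤ 0.9, so result = 1
not b: Gödel ¬ of 0.3 = 0 (operand ≠ 0)
((d → c) ∧ not b) = min(1, 0) = 0
(d ∧ c) = min(0.7, 0.9) = 0.7
((d ∧ c) ∧ d) = min(0.7, 0.7) = 0.7
(c ∨ ((d ∧ c) ∧ d)) = max(0.9, 0.7) = 0.9
(((d → c) ∧ not b) ∨ (c ∨ ((d ∧ c) ∧ d))) = max(0, 0.9) = 0.9
(((d → (not c ∨ a)) ∧ not (c ∧ ((b ∧ b) → c))) → (((d → c) ∧ not b) ∨ (c ∨ ((d ∧ c) ∧ d)))): 0 ≤ 0.9, so result = 1

1.00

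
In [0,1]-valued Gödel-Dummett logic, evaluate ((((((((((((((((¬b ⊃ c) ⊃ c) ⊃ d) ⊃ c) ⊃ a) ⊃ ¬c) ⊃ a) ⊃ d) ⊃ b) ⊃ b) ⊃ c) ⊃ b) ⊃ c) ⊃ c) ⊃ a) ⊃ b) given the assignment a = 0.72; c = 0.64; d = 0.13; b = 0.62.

¬b: Gödel ¬ of 0.62 = 0 (operand ≠ 0)
(¬b ⊃ c): 0 ≤ 0.64, so result = 1
((¬b ⊃ c) ⊃ c): 1 > 0.64, so result = 0.64
(((¬b ⊃ c) ⊃ c) ⊃ d): 0.64 > 0.13, so result = 0.13
((((¬b ⊃ c) ⊃ c) ⊃ d) ⊃ c): 0.13 ≤ 0.64, so result = 1
(((((¬b ⊃ c) ⊃ c) ⊃ d) ⊃ c) ⊃ a): 1 > 0.72, so result = 0.72
¬c: Gödel ¬ of 0.64 = 0 (operand ≠ 0)
((((((¬b ⊃ c) ⊃ c) ⊃ d) ⊃ c) ⊃ a) ⊃ ¬c): 0.72 > 0, so result = 0
(((((((¬b ⊃ c) ⊃ c) ⊃ d) ⊃ c) ⊃ a) ⊃ ¬c) ⊃ a): 0 ≤ 0.72, so result = 1
((((((((¬b ⊃ c) ⊃ c) ⊃ d) ⊃ c) ⊃ a) ⊃ ¬c) ⊃ a) ⊃ d): 1 > 0.13, so result = 0.13
(((((((((¬b ⊃ c) ⊃ c) ⊃ d) ⊃ c) ⊃ a) ⊃ ¬c) ⊃ a) ⊃ d) ⊃ b): 0.13 ≤ 0.62, so result = 1
((((((((((¬b ⊃ c) ⊃ c) ⊃ d) ⊃ c) ⊃ a) ⊃ ¬c) ⊃ a) ⊃ d) ⊃ b) ⊃ b): 1 > 0.62, so result = 0.62
(((((((((((¬b ⊃ c) ⊃ c) ⊃ d) ⊃ c) ⊃ a) ⊃ ¬c) ⊃ a) ⊃ d) ⊃ b) ⊃ b) ⊃ c): 0.62 ≤ 0.64, so result = 1
((((((((((((¬b ⊃ c) ⊃ c) ⊃ d) ⊃ c) ⊃ a) ⊃ ¬c) ⊃ a) ⊃ d) ⊃ b) ⊃ b) ⊃ c) ⊃ b): 1 > 0.62, so result = 0.62
(((((((((((((¬b ⊃ c) ⊃ c) ⊃ d) ⊃ c) ⊃ a) ⊃ ¬c) ⊃ a) ⊃ d) ⊃ b) ⊃ b) ⊃ c) ⊃ b) ⊃ c): 0.62 ≤ 0.64, so result = 1
((((((((((((((¬b ⊃ c) ⊃ c) ⊃ d) ⊃ c) ⊃ a) ⊃ ¬c) ⊃ a) ⊃ d) ⊃ b) ⊃ b) ⊃ c) ⊃ b) ⊃ c) ⊃ c): 1 > 0.64, so result = 0.64
(((((((((((((((¬b ⊃ c) ⊃ c) ⊃ d) ⊃ c) ⊃ a) ⊃ ¬c) ⊃ a) ⊃ d) ⊃ b) ⊃ b) ⊃ c) ⊃ b) ⊃ c) ⊃ c) ⊃ a): 0.64 ≤ 0.72, so result = 1
((((((((((((((((¬b ⊃ c) ⊃ c) ⊃ d) ⊃ c) ⊃ a) ⊃ ¬c) ⊃ a) ⊃ d) ⊃ b) ⊃ b) ⊃ c) ⊃ b) ⊃ c) ⊃ c) ⊃ a) ⊃ b): 1 > 0.62, so result = 0.62

0.62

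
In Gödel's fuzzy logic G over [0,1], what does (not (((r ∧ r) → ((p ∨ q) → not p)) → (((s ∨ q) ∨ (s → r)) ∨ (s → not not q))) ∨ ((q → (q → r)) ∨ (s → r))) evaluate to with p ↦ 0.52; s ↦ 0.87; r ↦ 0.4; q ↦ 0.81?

(r ∧ r) = min(0.4, 0.4) = 0.4
(p ∨ q) = max(0.52, 0.81) = 0.81
not p: Gödel ¬ of 0.52 = 0 (operand ≠ 0)
((p ∨ q) → not p): 0.81 > 0, so result = 0
((r ∧ r) → ((p ∨ q) → not p)): 0.4 > 0, so result = 0
(s ∨ q) = max(0.87, 0.81) = 0.87
(s → r): 0.87 > 0.4, so result = 0.4
((s ∨ q) ∨ (s → r)) = max(0.87, 0.4) = 0.87
not q: Gödel ¬ of 0.81 = 0 (operand ≠ 0)
not not q: Gödel ¬ of 0 = 1 (operand is 0)
(s → not not q): 0.87 ≤ 1, so result = 1
(((s ∨ q) ∨ (s → r)) ∨ (s → not not q)) = max(0.87, 1) = 1
(((r ∧ r) → ((p ∨ q) → not p)) → (((s ∨ q) ∨ (s → r)) ∨ (s → not not q))): 0 ≤ 1, so result = 1
not (((r ∧ r) → ((p ∨ q) → not p)) → (((s ∨ q) ∨ (s → r)) ∨ (s → not not q))): Gödel ¬ of 1 = 0 (operand ≠ 0)
(q → r): 0.81 > 0.4, so result = 0.4
(q → (q → r)): 0.81 > 0.4, so result = 0.4
(s → r): 0.87 > 0.4, so result = 0.4
((q → (q → r)) ∨ (s → r)) = max(0.4, 0.4) = 0.4
(not (((r ∧ r) → ((p ∨ q) → not p)) → (((s ∨ q) ∨ (s → r)) ∨ (s → not not q))) ∨ ((q → (q → r)) ∨ (s → r))) = max(0, 0.4) = 0.4

0.40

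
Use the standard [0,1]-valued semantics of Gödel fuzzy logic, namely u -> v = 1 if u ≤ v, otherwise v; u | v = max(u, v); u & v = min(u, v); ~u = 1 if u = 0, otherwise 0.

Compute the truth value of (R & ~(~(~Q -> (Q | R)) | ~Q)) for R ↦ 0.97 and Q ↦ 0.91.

0.97

~Q: Gödel ¬ of 0.91 = 0 (operand ≠ 0)
(Q | R) = max(0.91, 0.97) = 0.97
(~Q -> (Q | R)): 0 ≤ 0.97, so result = 1
~(~Q -> (Q | R)): Gödel ¬ of 1 = 0 (operand ≠ 0)
~Q: Gödel ¬ of 0.91 = 0 (operand ≠ 0)
(~(~Q -> (Q | R)) | ~Q) = max(0, 0) = 0
~(~(~Q -> (Q | R)) | ~Q): Gödel ¬ of 0 = 1 (operand is 0)
(R & ~(~(~Q -> (Q | R)) | ~Q)) = min(0.97, 1) = 0.97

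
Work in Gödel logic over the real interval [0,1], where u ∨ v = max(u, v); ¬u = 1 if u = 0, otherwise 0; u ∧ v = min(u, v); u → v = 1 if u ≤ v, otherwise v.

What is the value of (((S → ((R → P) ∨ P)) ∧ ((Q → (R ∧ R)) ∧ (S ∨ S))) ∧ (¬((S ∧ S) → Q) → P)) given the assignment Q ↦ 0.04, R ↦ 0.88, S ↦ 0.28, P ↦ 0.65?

(R → P): 0.88 > 0.65, so result = 0.65
((R → P) ∨ P) = max(0.65, 0.65) = 0.65
(S → ((R → P) ∨ P)): 0.28 ≤ 0.65, so result = 1
(R ∧ R) = min(0.88, 0.88) = 0.88
(Q → (R ∧ R)): 0.04 ≤ 0.88, so result = 1
(S ∨ S) = max(0.28, 0.28) = 0.28
((Q → (R ∧ R)) ∧ (S ∨ S)) = min(1, 0.28) = 0.28
((S → ((R → P) ∨ P)) ∧ ((Q → (R ∧ R)) ∧ (S ∨ S))) = min(1, 0.28) = 0.28
(S ∧ S) = min(0.28, 0.28) = 0.28
((S ∧ S) → Q): 0.28 > 0.04, so result = 0.04
¬((S ∧ S) → Q): Gödel ¬ of 0.04 = 0 (operand ≠ 0)
(¬((S ∧ S) → Q) → P): 0 ≤ 0.65, so result = 1
(((S → ((R → P) ∨ P)) ∧ ((Q → (R ∧ R)) ∧ (S ∨ S))) ∧ (¬((S ∧ S) → Q) → P)) = min(0.28, 1) = 0.28

0.28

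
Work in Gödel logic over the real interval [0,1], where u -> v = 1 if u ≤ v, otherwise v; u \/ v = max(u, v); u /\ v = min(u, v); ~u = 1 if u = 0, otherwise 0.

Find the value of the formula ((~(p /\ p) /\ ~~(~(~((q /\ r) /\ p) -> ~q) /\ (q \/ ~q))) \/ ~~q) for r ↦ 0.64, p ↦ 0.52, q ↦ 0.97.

1.00

(p /\ p) = min(0.52, 0.52) = 0.52
~(p /\ p): Gödel ¬ of 0.52 = 0 (operand ≠ 0)
(q /\ r) = min(0.97, 0.64) = 0.64
((q /\ r) /\ p) = min(0.64, 0.52) = 0.52
~((q /\ r) /\ p): Gödel ¬ of 0.52 = 0 (operand ≠ 0)
~q: Gödel ¬ of 0.97 = 0 (operand ≠ 0)
(~((q /\ r) /\ p) -> ~q): 0 ≤ 0, so result = 1
~(~((q /\ r) /\ p) -> ~q): Gödel ¬ of 1 = 0 (operand ≠ 0)
~q: Gödel ¬ of 0.97 = 0 (operand ≠ 0)
(q \/ ~q) = max(0.97, 0) = 0.97
(~(~((q /\ r) /\ p) -> ~q) /\ (q \/ ~q)) = min(0, 0.97) = 0
~(~(~((q /\ r) /\ p) -> ~q) /\ (q \/ ~q)): Gödel ¬ of 0 = 1 (operand is 0)
~~(~(~((q /\ r) /\ p) -> ~q) /\ (q \/ ~q)): Gödel ¬ of 1 = 0 (operand ≠ 0)
(~(p /\ p) /\ ~~(~(~((q /\ r) /\ p) -> ~q) /\ (q \/ ~q))) = min(0, 0) = 0
~q: Gödel ¬ of 0.97 = 0 (operand ≠ 0)
~~q: Gödel ¬ of 0 = 1 (operand is 0)
((~(p /\ p) /\ ~~(~(~((q /\ r) /\ p) -> ~q) /\ (q \/ ~q))) \/ ~~q) = max(0, 1) = 1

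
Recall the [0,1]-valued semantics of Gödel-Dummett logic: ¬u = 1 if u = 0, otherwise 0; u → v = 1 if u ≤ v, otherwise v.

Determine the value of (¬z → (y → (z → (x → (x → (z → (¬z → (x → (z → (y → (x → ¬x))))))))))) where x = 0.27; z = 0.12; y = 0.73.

¬z: Gödel ¬ of 0.12 = 0 (operand ≠ 0)
¬z: Gödel ¬ of 0.12 = 0 (operand ≠ 0)
¬x: Gödel ¬ of 0.27 = 0 (operand ≠ 0)
(x → ¬x): 0.27 > 0, so result = 0
(y → (x → ¬x)): 0.73 > 0, so result = 0
(z → (y → (x → ¬x))): 0.12 > 0, so result = 0
(x → (z → (y → (x → ¬x)))): 0.27 > 0, so result = 0
(¬z → (x → (z → (y → (x → ¬x))))): 0 ≤ 0, so result = 1
(z → (¬z → (x → (z → (y → (x → ¬x)))))): 0.12 ≤ 1, so result = 1
(x → (z → (¬z → (x → (z → (y → (x → ¬x))))))): 0.27 ≤ 1, so result = 1
(x → (x → (z → (¬z → (x → (z → (y → (x → ¬x)))))))): 0.27 ≤ 1, so result = 1
(z → (x → (x → (z → (¬z → (x → (z → (y → (x → ¬x))))))))): 0.12 ≤ 1, so result = 1
(y → (z → (x → (x → (z → (¬z → (x → (z → (y → (x → ¬x)))))))))): 0.73 ≤ 1, so result = 1
(¬z → (y → (z → (x → (x → (z → (¬z → (x → (z → (y → (x → ¬x))))))))))): 0 ≤ 1, so result = 1

1.00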